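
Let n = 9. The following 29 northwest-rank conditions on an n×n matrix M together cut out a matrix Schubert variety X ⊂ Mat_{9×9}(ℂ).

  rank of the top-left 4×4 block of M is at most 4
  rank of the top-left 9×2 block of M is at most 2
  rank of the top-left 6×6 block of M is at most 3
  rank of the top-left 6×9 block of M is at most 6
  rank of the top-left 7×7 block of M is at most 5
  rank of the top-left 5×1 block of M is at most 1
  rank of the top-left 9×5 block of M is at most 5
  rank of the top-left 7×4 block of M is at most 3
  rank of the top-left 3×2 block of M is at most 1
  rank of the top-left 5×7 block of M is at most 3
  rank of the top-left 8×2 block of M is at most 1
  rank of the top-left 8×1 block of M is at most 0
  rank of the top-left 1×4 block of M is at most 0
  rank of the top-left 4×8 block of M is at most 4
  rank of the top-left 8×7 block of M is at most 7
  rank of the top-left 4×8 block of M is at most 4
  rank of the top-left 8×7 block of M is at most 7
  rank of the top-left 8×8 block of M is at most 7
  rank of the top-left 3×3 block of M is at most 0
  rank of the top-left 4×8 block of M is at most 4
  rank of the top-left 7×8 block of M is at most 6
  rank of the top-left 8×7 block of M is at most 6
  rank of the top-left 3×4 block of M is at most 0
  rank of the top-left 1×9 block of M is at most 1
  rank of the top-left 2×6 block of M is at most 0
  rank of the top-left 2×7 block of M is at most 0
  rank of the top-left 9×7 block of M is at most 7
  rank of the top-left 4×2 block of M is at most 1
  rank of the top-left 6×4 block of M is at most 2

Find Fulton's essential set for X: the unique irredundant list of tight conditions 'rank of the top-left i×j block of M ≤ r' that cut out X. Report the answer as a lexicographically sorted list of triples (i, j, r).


The tightest implied rank at each (i,j), from the 29 conditions:

  0 | 0 | 0 | 0 | 0 | 0 | 0 | 1 | 1
  0 | 0 | 0 | 0 | 0 | 0 | 0 | 1 | 2
  0 | 0 | 0 | 0 | 1 | 1 | 1 | 2 | 3
  0 | 1 | 1 | 1 | 2 | 2 | 2 | 3 | 4
  0 | 1 | 2 | 2 | 3 | 3 | 3 | 4 | 5
  0 | 1 | 2 | 2 | 3 | 3 | 4 | 5 | 6
  0 | 1 | 2 | 3 | 4 | 4 | 5 | 6 | 7
  0 | 1 | 2 | 3 | 4 | 5 | 6 | 7 | 8
  1 | 2 | 3 | 4 | 5 | 6 | 7 | 8 | 9

giving w = (8, 9, 5, 2, 3, 7, 4, 6, 1) via Δ²R.

Fulton essential set (5 of the 25 Rothe cells):

[(2, 7, 0), (3, 4, 0), (6, 4, 2), (6, 6, 3), (8, 1, 0)]


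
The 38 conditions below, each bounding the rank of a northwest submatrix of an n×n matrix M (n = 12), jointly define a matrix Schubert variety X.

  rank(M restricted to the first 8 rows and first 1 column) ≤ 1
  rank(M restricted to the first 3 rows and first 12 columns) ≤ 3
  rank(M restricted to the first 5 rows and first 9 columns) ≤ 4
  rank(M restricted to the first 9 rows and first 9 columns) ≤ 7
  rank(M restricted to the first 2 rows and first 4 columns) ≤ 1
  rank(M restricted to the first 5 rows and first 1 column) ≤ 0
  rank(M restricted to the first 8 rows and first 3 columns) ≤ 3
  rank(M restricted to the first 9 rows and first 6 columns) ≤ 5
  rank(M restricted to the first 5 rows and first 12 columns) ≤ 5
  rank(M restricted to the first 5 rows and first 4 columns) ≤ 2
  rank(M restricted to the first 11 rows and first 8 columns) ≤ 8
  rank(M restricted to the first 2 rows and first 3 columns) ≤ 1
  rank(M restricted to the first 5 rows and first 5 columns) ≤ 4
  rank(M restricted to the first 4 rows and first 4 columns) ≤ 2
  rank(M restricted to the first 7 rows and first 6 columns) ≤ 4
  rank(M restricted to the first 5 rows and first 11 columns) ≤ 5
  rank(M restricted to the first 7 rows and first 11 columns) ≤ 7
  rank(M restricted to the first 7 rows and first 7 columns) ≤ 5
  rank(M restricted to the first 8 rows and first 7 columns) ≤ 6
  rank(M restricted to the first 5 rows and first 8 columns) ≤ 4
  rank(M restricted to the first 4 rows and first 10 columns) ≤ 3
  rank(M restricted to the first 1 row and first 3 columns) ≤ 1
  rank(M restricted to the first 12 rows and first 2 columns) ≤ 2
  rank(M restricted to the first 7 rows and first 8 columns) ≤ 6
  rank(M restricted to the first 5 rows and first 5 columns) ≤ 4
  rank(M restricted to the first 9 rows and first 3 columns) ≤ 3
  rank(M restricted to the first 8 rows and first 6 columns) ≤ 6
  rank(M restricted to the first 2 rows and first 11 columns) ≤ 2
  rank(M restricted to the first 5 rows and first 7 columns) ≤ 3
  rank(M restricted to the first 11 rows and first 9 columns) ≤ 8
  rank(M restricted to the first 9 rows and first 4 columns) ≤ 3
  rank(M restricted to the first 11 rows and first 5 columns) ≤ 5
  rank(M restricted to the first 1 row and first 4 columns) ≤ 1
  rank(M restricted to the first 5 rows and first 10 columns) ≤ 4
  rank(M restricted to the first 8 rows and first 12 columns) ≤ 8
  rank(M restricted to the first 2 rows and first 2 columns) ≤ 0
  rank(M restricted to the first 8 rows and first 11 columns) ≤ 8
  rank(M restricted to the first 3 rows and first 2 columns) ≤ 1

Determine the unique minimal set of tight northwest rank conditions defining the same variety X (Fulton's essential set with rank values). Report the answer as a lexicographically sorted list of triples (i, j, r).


Reconstructing r_w from the 38 given conditions:

  0 0 1 1 1 1 1 1 1 1 1 1
  0 0 1 1 2 2 2 2 2 2 2 2
  0 1 2 2 3 3 3 3 3 3 3 3
  0 1 2 2 3 3 3 3 3 3 4 4
  0 1 2 2 3 3 3 4 4 4 5 5
  1 2 3 3 4 4 4 5 5 5 6 6
  1 2 3 3 4 4 5 6 6 6 7 7
  1 2 3 3 4 5 6 7 7 7 8 8
  1 2 3 3 4 5 6 7 7 8 9 9
  1 2 3 4 5 6 7 8 8 9 10 10
  1 2 3 4 5 6 7 8 8 9 10 11
  1 2 3 4 5 6 7 8 9 10 11 12

the unique w with this rank table is (3, 5, 2, 11, 8, 1, 7, 6, 10, 4, 12, 9).

ℓ(w)=23; the 10 essential cells (i,j,r):

[(2, 2, 0), (2, 4, 1), (4, 10, 3), (5, 1, 0), (5, 4, 2), (5, 7, 3), (7, 6, 4), (9, 4, 3), (9, 9, 7), (11, 9, 8)]


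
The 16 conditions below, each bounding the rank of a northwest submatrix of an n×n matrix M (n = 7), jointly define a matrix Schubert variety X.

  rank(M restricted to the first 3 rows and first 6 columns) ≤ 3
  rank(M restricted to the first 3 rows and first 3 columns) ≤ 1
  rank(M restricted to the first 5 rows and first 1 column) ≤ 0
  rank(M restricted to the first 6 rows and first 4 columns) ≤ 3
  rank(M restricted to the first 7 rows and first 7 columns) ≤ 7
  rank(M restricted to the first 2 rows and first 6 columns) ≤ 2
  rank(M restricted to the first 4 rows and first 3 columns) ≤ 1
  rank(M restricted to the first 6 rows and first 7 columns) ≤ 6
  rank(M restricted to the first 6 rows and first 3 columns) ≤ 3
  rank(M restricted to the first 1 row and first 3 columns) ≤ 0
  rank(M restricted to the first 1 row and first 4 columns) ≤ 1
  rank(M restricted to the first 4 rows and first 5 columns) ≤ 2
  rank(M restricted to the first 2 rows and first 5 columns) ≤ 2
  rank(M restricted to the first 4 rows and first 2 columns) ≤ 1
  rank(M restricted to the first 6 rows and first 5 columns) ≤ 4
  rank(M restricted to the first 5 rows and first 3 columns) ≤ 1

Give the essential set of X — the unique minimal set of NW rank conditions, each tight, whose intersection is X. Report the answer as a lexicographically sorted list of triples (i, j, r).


Rank table r_w(7×7) implied by the 16 constraints:

  row 1: 0  0  0  1  1  1  1
  row 2: 0  1  1  2  2  2  2
  row 3: 0  1  1  2  2  3  3
  row 4: 0  1  1  2  2  3  4
  row 5: 0  1  1  2  3  4  5
  row 6: 1  2  2  3  4  5  6
  row 7: 1  2  3  4  5  6  7

reading off 1-entries of Δ²R: w = (4, 2, 6, 7, 5, 1, 3).

D(w) has 12 cells with 4 SE-corners; essential set:

[(1, 3, 0), (4, 5, 2), (5, 1, 0), (5, 3, 1)]


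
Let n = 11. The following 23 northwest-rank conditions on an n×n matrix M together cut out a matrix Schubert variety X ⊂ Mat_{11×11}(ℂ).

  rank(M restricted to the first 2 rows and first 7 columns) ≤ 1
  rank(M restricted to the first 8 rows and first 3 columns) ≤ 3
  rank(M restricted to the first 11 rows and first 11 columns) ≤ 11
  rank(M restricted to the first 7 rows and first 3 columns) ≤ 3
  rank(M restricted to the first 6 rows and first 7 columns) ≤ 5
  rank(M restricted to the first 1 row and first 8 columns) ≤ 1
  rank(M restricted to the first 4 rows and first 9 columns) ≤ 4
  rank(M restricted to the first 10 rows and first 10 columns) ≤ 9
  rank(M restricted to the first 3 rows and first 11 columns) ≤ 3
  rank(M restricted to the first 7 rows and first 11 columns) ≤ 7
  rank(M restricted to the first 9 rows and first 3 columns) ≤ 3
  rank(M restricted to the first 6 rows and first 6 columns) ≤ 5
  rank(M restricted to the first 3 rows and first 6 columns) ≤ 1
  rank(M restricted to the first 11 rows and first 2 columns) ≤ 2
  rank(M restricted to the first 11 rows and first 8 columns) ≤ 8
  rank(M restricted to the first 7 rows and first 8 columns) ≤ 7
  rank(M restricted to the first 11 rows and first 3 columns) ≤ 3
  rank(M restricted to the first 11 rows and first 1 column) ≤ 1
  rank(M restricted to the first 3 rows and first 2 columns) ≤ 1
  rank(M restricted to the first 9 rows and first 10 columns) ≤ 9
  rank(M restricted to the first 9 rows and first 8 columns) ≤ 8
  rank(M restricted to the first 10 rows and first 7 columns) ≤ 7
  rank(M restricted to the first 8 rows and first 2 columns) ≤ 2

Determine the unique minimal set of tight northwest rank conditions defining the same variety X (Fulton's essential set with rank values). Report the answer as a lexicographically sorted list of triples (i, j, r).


Computing R[i][j] = min implied NW-rank bound (n=11, 23 conditions):

  R[1]: 1, 1, 1, 1, 1, 1, 1, 1, 1, 1, 1
  R[2]: 1, 1, 1, 1, 1, 1, 1, 2, 2, 2, 2
  R[3]: 1, 1, 1, 1, 1, 1, 2, 3, 3, 3, 3
  R[4]: 1, 2, 2, 2, 2, 2, 3, 4, 4, 4, 4
  R[5]: 1, 2, 3, 3, 3, 3, 4, 5, 5, 5, 5
  R[6]: 1, 2, 3, 4, 4, 4, 5, 6, 6, 6, 6
  R[7]: 1, 2, 3, 4, 5, 5, 6, 7, 7, 7, 7
  R[8]: 1, 2, 3, 4, 5, 6, 7, 8, 8, 8, 8
  R[9]: 1, 2, 3, 4, 5, 6, 7, 8, 9, 9, 9
  R[10]: 1, 2, 3, 4, 5, 6, 7, 8, 9, 9, 10
  R[11]: 1, 2, 3, 4, 5, 6, 7, 8, 9, 10, 11

second differences of R give the permutation w = (1, 8, 7, 2, 3, 4, 5, 6, 9, 11, 10).

|D(w)|=12, |Ess(w)|=3:

[(2, 7, 1), (3, 6, 1), (10, 10, 9)]


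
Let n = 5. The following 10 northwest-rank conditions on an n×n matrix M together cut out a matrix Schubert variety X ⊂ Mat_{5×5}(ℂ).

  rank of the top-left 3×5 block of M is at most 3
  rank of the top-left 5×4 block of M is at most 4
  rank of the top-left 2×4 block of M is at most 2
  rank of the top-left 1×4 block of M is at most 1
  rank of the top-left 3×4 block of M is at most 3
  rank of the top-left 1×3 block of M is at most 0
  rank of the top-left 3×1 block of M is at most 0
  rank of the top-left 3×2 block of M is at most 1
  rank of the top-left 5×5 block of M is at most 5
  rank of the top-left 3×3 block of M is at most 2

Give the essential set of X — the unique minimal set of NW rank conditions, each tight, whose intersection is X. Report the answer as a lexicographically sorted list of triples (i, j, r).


Propagating the 10 rank bounds to every northwest block:

  row 1: 0 | 0 | 0 | 1 | 1
  row 2: 0 | 1 | 1 | 2 | 2
  row 3: 0 | 1 | 2 | 3 | 3
  row 4: 1 | 2 | 3 | 4 | 4
  row 5: 1 | 2 | 3 | 4 | 5

the unique w with this rank table is (4, 2, 3, 1, 5).

ℓ(w)=5; the 2 essential cells (i,j,r):

[(1, 3, 0), (3, 1, 0)]


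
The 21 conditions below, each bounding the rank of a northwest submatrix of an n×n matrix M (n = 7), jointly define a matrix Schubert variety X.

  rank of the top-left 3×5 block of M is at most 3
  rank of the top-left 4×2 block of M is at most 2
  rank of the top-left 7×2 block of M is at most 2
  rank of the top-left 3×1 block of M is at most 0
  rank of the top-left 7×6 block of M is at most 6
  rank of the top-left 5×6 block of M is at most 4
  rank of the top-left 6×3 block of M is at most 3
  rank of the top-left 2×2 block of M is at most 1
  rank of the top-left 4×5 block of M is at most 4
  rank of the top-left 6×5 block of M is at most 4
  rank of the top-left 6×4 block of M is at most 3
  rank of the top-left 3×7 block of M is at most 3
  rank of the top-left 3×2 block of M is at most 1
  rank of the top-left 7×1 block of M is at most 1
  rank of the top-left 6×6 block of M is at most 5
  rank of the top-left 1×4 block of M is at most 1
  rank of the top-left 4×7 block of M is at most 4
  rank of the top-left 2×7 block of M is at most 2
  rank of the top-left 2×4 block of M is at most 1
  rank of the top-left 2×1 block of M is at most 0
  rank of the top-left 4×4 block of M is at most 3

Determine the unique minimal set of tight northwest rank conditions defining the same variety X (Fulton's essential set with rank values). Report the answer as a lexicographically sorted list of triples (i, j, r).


Rank table r_w(7×7) implied by the 21 constraints:

  row 1: 0 1 1 1 1 1 1
  row 2: 0 1 1 1 2 2 2
  row 3: 0 1 2 2 3 3 3
  row 4: 1 2 3 3 4 4 4
  row 5: 1 2 3 3 4 4 5
  row 6: 1 2 3 3 4 5 6
  row 7: 1 2 3 4 5 6 7

the unique w with this rank table is (2, 5, 3, 1, 7, 6, 4).

|D(w)|=8, |Ess(w)|=4:

[(2, 4, 1), (3, 1, 0), (5, 6, 4), (6, 4, 3)]


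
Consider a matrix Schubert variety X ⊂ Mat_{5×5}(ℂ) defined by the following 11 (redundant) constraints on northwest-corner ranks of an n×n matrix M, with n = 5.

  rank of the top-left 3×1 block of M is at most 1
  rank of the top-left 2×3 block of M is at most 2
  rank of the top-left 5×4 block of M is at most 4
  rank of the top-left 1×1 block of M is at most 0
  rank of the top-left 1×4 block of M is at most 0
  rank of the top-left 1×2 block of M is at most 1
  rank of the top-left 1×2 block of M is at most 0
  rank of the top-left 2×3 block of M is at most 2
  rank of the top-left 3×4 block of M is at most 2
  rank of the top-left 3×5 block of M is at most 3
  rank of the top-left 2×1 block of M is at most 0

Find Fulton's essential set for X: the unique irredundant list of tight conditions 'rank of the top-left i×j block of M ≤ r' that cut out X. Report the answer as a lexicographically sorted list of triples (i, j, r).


Computing R[i][j] = min implied NW-rank bound (n=5, 11 conditions):

  R[1]: 0 | 0 | 0 | 0 | 1
  R[2]: 0 | 1 | 1 | 1 | 2
  R[3]: 1 | 2 | 2 | 2 | 3
  R[4]: 1 | 2 | 3 | 3 | 4
  R[5]: 1 | 2 | 3 | 4 | 5

hence w(1..5) = (5, 2, 1, 3, 4).

2 SE-corners of the 5-cell Rothe diagram give Ess(w):

[(1, 4, 0), (2, 1, 0)]


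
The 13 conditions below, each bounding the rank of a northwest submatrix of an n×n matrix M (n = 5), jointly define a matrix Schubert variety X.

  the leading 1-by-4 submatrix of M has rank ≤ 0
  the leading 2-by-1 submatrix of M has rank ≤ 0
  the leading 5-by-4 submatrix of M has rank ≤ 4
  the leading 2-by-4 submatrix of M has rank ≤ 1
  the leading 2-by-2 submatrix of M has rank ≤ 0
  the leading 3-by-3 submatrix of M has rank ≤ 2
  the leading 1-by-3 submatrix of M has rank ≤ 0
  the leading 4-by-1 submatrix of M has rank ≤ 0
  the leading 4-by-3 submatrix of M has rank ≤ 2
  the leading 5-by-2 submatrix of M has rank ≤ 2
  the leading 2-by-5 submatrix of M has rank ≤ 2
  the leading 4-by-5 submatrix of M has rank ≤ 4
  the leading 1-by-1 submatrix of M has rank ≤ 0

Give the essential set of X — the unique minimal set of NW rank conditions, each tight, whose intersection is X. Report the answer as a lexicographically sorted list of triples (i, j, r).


The tightest implied rank at each (i,j), from the 13 conditions:

  0 | 0 | 0 | 0 | 1
  0 | 0 | 1 | 1 | 2
  0 | 1 | 2 | 2 | 3
  0 | 1 | 2 | 3 | 4
  1 | 2 | 3 | 4 | 5

the unique w with this rank table is (5, 3, 2, 4, 1).

3 SE-corners of the 8-cell Rothe diagram give Ess(w):

[(1, 4, 0), (2, 2, 0), (4, 1, 0)]


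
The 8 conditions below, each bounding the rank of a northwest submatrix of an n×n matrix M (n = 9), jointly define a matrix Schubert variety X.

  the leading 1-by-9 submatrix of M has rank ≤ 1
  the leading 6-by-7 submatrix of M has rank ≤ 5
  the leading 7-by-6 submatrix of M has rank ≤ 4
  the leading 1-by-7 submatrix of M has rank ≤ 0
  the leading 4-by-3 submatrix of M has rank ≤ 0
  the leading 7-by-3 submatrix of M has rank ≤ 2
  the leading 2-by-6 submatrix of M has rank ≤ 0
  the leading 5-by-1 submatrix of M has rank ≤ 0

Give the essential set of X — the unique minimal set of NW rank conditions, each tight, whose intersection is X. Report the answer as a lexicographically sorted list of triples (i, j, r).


Computing R[i][j] = min implied NW-rank bound (n=9, 8 conditions):

  row 1: 0  0  0  0  0  0  0  1  1
  row 2: 0  0  0  0  0  0  1  2  2
  row 3: 0  0  0  1  1  1  2  3  3
  row 4: 0  0  0  1  2  2  3  4  4
  row 5: 0  1  1  2  3  3  4  5  5
  row 6: 1  2  2  3  4  4  5  6  6
  row 7: 1  2  2  3  4  4  5  6  7
  row 8: 1  2  3  4  5  5  6  7  8
  row 9: 1  2  3  4  5  6  7  8  9

reading off 1-entries of Δ²R: w = (8, 7, 4, 5, 2, 1, 9, 3, 6).

|D(w)|=22, |Ess(w)|=6:

[(1, 7, 0), (2, 6, 0), (4, 3, 0), (5, 1, 0), (7, 3, 2), (7, 6, 4)]


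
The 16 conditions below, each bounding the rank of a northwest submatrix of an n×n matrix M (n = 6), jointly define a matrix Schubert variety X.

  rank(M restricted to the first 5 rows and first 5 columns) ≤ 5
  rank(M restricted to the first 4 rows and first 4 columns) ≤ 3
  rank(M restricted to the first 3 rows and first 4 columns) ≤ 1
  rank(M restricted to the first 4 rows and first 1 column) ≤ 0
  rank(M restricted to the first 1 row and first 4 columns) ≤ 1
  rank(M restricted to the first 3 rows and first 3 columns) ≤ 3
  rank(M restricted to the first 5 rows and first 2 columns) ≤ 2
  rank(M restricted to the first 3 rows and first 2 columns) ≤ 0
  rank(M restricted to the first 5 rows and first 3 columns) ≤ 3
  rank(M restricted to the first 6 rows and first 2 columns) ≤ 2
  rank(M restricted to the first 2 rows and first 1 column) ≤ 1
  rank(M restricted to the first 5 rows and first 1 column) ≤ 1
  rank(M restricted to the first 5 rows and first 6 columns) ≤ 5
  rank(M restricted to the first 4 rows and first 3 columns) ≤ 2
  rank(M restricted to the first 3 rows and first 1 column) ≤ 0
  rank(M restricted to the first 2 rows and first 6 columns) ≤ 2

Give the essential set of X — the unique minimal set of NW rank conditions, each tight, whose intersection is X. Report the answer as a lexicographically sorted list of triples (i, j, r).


Reconstructing r_w from the 16 given conditions:

  i=1: 0 | 0 | 1 | 1 | 1 | 1
  i=2: 0 | 0 | 1 | 1 | 2 | 2
  i=3: 0 | 0 | 1 | 1 | 2 | 3
  i=4: 0 | 1 | 2 | 2 | 3 | 4
  i=5: 1 | 2 | 3 | 3 | 4 | 5
  i=6: 1 | 2 | 3 | 4 | 5 | 6

second differences of R give the permutation w = (3, 5, 6, 2, 1, 4).

|D(w)|=9, |Ess(w)|=3:

[(3, 2, 0), (3, 4, 1), (4, 1, 0)]


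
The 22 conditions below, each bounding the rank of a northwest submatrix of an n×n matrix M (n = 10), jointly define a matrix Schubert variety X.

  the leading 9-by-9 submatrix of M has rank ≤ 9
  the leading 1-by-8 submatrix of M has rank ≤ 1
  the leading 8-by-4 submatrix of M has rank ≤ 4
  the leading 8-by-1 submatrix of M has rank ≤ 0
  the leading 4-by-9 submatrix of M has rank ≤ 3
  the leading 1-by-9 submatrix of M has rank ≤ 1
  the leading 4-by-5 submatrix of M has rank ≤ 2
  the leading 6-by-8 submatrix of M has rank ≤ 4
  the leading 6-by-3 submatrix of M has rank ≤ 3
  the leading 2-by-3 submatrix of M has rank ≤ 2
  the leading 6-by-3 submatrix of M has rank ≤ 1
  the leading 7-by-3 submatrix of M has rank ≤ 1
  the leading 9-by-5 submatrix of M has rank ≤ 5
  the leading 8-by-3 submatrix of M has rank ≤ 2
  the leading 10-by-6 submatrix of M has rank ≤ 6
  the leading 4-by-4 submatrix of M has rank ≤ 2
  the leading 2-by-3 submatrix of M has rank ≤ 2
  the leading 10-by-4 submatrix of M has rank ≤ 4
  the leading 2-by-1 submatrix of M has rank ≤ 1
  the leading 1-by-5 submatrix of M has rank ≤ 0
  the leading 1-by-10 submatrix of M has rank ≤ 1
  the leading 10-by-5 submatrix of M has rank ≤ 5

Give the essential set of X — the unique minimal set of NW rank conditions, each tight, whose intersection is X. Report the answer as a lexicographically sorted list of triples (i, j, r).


The tightest implied rank at each (i,j), from the 22 conditions:

  row 1: 0, 0, 0, 0, 0, 1, 1, 1, 1, 1
  row 2: 0, 1, 1, 1, 1, 2, 2, 2, 2, 2
  row 3: 0, 1, 1, 2, 2, 3, 3, 3, 3, 3
  row 4: 0, 1, 1, 2, 2, 3, 3, 3, 3, 4
  row 5: 0, 1, 1, 2, 3, 4, 4, 4, 4, 5
  row 6: 0, 1, 1, 2, 3, 4, 4, 4, 5, 6
  row 7: 0, 1, 1, 2, 3, 4, 5, 5, 6, 7
  row 8: 0, 1, 2, 3, 4, 5, 6, 6, 7, 8
  row 9: 1, 2, 3, 4, 5, 6, 7, 7, 8, 9
  row 10: 1, 2, 3, 4, 5, 6, 7, 8, 9, 10

so w = (6, 2, 4, 10, 5, 9, 7, 3, 1, 8).

|D(w)|=23, |Ess(w)|=6:

[(1, 5, 0), (4, 5, 2), (4, 9, 3), (6, 8, 4), (7, 3, 1), (8, 1, 0)]


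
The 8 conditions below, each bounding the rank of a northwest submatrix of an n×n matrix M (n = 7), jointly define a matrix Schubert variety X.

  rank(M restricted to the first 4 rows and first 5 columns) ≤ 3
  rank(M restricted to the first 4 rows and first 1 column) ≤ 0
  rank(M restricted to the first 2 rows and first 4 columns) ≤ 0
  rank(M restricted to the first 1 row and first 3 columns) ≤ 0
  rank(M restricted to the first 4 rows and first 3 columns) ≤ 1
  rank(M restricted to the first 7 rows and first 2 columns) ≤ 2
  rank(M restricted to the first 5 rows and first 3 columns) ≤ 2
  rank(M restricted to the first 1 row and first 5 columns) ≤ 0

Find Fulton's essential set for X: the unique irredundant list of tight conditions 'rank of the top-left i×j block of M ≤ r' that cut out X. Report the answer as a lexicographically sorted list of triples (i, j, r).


Computing R[i][j] = min implied NW-rank bound (n=7, 8 conditions):

  row 1: 0  0  0  0  0  1  1
  row 2: 0  0  0  0  1  2  2
  row 3: 0  1  1  1  2  3  3
  row 4: 0  1  1  2  3  4  4
  row 5: 1  2  2  3  4  5  5
  row 6: 1  2  3  4  5  6  6
  row 7: 1  2  3  4  5  6  7

giving w = (6, 5, 2, 4, 1, 3, 7) via Δ²R.

Rothe diagram D(w) (12 cells), 4 SE-corners (essential conditions):

[(1, 5, 0), (2, 4, 0), (4, 1, 0), (4, 3, 1)]


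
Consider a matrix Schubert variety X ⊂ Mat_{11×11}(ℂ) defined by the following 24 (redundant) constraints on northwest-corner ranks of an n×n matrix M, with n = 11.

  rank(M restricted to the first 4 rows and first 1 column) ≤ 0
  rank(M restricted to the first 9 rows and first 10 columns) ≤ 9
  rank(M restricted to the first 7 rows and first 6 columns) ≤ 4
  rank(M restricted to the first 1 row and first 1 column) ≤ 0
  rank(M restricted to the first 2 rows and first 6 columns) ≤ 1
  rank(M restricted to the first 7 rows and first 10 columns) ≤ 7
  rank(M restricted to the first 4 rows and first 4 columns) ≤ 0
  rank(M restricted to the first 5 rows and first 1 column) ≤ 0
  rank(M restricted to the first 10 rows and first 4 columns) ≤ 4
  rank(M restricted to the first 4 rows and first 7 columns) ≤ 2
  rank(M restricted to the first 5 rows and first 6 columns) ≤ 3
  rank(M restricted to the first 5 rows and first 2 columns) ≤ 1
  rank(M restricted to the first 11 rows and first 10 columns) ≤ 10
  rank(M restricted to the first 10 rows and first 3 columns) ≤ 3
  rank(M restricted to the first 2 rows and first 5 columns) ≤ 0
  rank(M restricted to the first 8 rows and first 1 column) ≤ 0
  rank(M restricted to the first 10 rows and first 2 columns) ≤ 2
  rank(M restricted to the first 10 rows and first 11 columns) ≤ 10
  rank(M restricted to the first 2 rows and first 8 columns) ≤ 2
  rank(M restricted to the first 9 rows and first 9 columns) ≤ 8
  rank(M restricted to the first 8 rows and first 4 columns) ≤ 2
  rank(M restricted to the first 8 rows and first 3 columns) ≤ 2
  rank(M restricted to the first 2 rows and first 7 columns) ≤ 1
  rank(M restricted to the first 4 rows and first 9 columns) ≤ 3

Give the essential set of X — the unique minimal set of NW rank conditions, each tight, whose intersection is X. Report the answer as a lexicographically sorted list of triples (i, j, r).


Propagating the 24 rank bounds to every northwest block:

  row 1: 0 | 0 | 0 | 0 | 0 | 1 | 1 | 1 | 1 | 1 | 1
  row 2: 0 | 0 | 0 | 0 | 0 | 1 | 1 | 2 | 2 | 2 | 2
  row 3: 0 | 0 | 0 | 0 | 1 | 2 | 2 | 3 | 3 | 3 | 3
  row 4: 0 | 0 | 0 | 0 | 1 | 2 | 2 | 3 | 3 | 4 | 4
  row 5: 0 | 1 | 1 | 1 | 2 | 3 | 3 | 4 | 4 | 5 | 5
  row 6: 0 | 1 | 2 | 2 | 3 | 4 | 4 | 5 | 5 | 6 | 6
  row 7: 0 | 1 | 2 | 2 | 3 | 4 | 5 | 6 | 6 | 7 | 7
  row 8: 0 | 1 | 2 | 2 | 3 | 4 | 5 | 6 | 7 | 8 | 8
  row 9: 1 | 2 | 3 | 3 | 4 | 5 | 6 | 7 | 8 | 9 | 9
  row 10: 1 | 2 | 3 | 4 | 5 | 6 | 7 | 8 | 9 | 10 | 10
  row 11: 1 | 2 | 3 | 4 | 5 | 6 | 7 | 8 | 9 | 10 | 11

giving w = (6, 8, 5, 10, 2, 3, 7, 9, 1, 4, 11) via Δ²R.

D(w) has 27 cells with 7 SE-corners; essential set:

[(2, 5, 0), (2, 7, 1), (4, 4, 0), (4, 7, 2), (4, 9, 3), (8, 1, 0), (8, 4, 2)]


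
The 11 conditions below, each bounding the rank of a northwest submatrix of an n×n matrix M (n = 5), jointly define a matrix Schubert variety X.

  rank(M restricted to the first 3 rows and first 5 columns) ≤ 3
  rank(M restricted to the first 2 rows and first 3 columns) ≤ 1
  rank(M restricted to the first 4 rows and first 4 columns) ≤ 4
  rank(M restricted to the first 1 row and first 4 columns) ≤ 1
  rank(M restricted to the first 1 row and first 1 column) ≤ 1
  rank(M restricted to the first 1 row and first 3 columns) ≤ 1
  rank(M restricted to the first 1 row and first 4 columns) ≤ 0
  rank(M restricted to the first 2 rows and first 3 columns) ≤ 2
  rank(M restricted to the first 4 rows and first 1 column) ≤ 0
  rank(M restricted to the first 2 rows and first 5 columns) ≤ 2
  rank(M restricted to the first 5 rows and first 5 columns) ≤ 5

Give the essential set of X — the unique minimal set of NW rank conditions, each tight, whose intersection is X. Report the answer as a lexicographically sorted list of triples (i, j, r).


Reconstructing r_w from the 11 given conditions:

  row 1: 0 0 0 0 1
  row 2: 0 1 1 1 2
  row 3: 0 1 2 2 3
  row 4: 0 1 2 3 4
  row 5: 1 2 3 4 5

the unique w with this rank table is (5, 2, 3, 4, 1).

D(w) has 7 cells with 2 SE-corners; essential set:

[(1, 4, 0), (4, 1, 0)]


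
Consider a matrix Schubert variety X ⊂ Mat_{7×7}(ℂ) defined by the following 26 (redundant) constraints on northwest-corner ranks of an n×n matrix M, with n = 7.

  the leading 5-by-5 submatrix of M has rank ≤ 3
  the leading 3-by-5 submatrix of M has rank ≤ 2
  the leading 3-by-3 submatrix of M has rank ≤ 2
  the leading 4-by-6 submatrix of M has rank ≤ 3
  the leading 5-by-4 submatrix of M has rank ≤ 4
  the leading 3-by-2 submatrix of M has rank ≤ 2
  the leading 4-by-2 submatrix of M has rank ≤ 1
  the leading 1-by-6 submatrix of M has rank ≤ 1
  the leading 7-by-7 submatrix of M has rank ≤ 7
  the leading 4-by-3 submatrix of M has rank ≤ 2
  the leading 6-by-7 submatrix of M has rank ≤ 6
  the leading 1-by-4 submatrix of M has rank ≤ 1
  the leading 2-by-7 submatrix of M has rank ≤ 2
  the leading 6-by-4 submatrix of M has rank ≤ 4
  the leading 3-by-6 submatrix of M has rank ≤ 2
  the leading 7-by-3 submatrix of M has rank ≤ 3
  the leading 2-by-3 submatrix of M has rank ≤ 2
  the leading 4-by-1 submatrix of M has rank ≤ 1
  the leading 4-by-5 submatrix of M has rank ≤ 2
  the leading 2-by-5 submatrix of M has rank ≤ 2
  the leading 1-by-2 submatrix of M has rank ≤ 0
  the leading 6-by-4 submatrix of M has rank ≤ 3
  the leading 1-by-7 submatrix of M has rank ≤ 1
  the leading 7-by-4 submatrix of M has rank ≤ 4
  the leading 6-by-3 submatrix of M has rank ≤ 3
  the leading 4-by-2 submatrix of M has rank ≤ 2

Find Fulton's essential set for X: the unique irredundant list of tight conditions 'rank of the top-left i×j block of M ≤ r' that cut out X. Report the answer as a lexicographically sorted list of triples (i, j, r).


Rank table r_w(7×7) implied by the 26 constraints:

  row 1: 0 | 0 | 1 | 1 | 1 | 1 | 1
  row 2: 1 | 1 | 2 | 2 | 2 | 2 | 2
  row 3: 1 | 1 | 2 | 2 | 2 | 2 | 3
  row 4: 1 | 1 | 2 | 2 | 2 | 3 | 4
  row 5: 1 | 2 | 3 | 3 | 3 | 4 | 5
  row 6: 1 | 2 | 3 | 3 | 4 | 5 | 6
  row 7: 1 | 2 | 3 | 4 | 5 | 6 | 7

hence w(1..7) = (3, 1, 7, 6, 2, 5, 4).

5 SE-corners of the 10-cell Rothe diagram give Ess(w):

[(1, 2, 0), (3, 6, 2), (4, 2, 1), (4, 5, 2), (6, 4, 3)]


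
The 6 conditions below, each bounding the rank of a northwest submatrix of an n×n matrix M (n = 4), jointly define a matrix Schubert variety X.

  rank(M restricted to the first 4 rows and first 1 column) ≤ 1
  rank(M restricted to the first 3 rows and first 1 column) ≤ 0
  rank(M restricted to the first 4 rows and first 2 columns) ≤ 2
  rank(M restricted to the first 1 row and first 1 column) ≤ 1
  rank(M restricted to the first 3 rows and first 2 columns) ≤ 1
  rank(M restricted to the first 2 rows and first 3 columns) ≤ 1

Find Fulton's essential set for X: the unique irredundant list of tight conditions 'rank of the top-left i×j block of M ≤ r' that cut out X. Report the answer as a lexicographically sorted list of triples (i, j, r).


Recovering R(i,j) via the rank-extension bound from the 6 conditions:

  0 1 1 1
  0 1 1 2
  0 1 2 3
  1 2 3 4

so w = (2, 4, 3, 1).

Rothe diagram D(w) (4 cells), 2 SE-corners (essential conditions):

[(2, 3, 1), (3, 1, 0)]


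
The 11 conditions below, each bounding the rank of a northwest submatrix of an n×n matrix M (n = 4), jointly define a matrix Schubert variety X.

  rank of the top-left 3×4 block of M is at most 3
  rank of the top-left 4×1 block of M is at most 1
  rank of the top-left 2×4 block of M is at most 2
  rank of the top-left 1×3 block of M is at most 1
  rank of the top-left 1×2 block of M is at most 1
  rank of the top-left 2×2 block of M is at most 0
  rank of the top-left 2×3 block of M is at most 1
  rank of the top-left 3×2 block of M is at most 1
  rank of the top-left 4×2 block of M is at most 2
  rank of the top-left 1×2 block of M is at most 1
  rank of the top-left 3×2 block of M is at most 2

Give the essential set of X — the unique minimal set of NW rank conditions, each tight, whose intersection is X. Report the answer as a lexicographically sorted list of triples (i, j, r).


Recovering R(i,j) via the rank-extension bound from the 11 conditions:

  R[1]: 0 | 0 | 1 | 1
  R[2]: 0 | 0 | 1 | 2
  R[3]: 1 | 1 | 2 | 3
  R[4]: 1 | 2 | 3 | 4

second differences of R give the permutation w = (3, 4, 1, 2).

1 SE-corner of the 4-cell Rothe diagram gives Ess(w):

[(2, 2, 0)]


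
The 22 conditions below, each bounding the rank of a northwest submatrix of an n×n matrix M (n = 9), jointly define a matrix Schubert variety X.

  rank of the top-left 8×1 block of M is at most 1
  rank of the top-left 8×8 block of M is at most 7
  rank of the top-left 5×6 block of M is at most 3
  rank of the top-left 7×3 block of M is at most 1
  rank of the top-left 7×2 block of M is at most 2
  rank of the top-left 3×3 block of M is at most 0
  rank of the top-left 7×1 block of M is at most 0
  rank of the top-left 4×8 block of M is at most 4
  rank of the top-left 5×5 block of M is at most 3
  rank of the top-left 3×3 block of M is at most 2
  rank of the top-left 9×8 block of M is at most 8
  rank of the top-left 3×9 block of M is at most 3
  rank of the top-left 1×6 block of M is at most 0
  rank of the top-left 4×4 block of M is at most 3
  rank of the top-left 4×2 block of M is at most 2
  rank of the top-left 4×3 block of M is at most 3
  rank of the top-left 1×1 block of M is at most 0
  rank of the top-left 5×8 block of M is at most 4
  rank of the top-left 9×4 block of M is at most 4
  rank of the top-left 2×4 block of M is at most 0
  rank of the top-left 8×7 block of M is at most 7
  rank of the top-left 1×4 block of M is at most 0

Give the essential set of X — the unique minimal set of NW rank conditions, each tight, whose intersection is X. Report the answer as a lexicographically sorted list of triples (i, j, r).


Recovering R(i,j) via the rank-extension bound from the 22 conditions:

  0  0  0  0  0  0  1  1  1
  0  0  0  0  1  1  2  2  2
  0  0  0  1  2  2  3  3  3
  0  1  1  2  3  3  4  4  4
  0  1  1  2  3  3  4  4  5
  0  1  1  2  3  4  5  5  6
  0  1  1  2  3  4  5  6  7
  1  2  2  3  4  5  6  7  8
  1  2  3  4  5  6  7  8  9

reading off 1-entries of Δ²R: w = (7, 5, 4, 2, 9, 6, 8, 1, 3).

Fulton essential set (7 of the 22 Rothe cells):

[(1, 6, 0), (2, 4, 0), (3, 3, 0), (5, 6, 3), (5, 8, 4), (7, 1, 0), (7, 3, 1)]


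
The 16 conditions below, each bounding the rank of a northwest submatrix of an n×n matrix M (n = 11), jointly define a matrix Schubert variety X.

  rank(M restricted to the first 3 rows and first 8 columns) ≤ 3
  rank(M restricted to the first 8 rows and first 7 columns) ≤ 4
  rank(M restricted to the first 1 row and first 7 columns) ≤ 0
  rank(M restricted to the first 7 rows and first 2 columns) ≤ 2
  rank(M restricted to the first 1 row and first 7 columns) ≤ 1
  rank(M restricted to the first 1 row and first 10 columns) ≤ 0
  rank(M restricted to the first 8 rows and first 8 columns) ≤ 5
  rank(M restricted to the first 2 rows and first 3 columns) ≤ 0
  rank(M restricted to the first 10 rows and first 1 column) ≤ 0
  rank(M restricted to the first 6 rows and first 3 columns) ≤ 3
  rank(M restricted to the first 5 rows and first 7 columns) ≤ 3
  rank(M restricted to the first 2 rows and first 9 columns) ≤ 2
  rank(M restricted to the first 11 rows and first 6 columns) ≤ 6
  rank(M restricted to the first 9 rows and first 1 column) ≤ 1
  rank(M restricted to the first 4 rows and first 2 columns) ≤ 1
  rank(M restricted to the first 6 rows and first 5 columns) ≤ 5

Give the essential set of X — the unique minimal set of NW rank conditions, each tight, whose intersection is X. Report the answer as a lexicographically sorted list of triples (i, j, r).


Recovering R(i,j) via the rank-extension bound from the 16 conditions:

  R[1]: 0 | 0 | 0 | 0 | 0 | 0 | 0 | 0 | 0 | 0 | 1
  R[2]: 0 | 0 | 0 | 1 | 1 | 1 | 1 | 1 | 1 | 1 | 2
  R[3]: 0 | 1 | 1 | 2 | 2 | 2 | 2 | 2 | 2 | 2 | 3
  R[4]: 0 | 1 | 2 | 3 | 3 | 3 | 3 | 3 | 3 | 3 | 4
  R[5]: 0 | 1 | 2 | 3 | 3 | 3 | 3 | 4 | 4 | 4 | 5
  R[6]: 0 | 1 | 2 | 3 | 4 | 4 | 4 | 5 | 5 | 5 | 6
  R[7]: 0 | 1 | 2 | 3 | 4 | 4 | 4 | 5 | 6 | 6 | 7
  R[8]: 0 | 1 | 2 | 3 | 4 | 4 | 4 | 5 | 6 | 7 | 8
  R[9]: 0 | 1 | 2 | 3 | 4 | 5 | 5 | 6 | 7 | 8 | 9
  R[10]: 0 | 1 | 2 | 3 | 4 | 5 | 6 | 7 | 8 | 9 | 10
  R[11]: 1 | 2 | 3 | 4 | 5 | 6 | 7 | 8 | 9 | 10 | 11

so w = (11, 4, 2, 3, 8, 5, 9, 10, 6, 7, 1).

|D(w)|=28, |Ess(w)|=5:

[(1, 10, 0), (2, 3, 0), (5, 7, 3), (8, 7, 4), (10, 1, 0)]


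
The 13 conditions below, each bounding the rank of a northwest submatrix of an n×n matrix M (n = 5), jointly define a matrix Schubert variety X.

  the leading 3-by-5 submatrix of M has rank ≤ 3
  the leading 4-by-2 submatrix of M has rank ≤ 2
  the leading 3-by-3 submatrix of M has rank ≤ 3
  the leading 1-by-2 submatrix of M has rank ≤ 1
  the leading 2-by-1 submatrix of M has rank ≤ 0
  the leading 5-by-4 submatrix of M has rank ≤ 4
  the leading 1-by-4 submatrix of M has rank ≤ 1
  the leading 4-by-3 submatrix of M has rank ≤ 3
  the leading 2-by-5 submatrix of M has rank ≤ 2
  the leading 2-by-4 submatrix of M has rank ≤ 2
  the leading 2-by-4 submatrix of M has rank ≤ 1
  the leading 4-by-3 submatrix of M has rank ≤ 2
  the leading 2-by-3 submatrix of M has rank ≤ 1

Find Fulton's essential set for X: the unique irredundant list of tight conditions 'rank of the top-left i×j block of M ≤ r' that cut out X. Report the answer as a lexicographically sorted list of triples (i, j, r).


Computing R[i][j] = min implied NW-rank bound (n=5, 13 conditions):

  i=1: 0 1 1 1 1
  i=2: 0 1 1 1 2
  i=3: 1 2 2 2 3
  i=4: 1 2 2 3 4
  i=5: 1 2 3 4 5

hence w(1..5) = (2, 5, 1, 4, 3).

D(w) has 5 cells with 3 SE-corners; essential set:

[(2, 1, 0), (2, 4, 1), (4, 3, 2)]


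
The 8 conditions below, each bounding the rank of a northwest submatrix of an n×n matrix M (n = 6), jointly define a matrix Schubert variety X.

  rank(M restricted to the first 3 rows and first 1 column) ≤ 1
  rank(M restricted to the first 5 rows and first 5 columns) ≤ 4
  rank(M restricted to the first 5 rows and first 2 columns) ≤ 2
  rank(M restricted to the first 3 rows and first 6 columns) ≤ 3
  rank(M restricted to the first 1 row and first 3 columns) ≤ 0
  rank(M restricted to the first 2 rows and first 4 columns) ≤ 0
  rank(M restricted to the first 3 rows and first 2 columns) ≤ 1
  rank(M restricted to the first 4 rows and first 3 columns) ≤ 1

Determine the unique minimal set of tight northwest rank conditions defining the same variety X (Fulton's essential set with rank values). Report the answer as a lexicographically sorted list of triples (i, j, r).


Computing R[i][j] = min implied NW-rank bound (n=6, 8 conditions):

  row 1: 0  0  0  0  1  1
  row 2: 0  0  0  0  1  2
  row 3: 1  1  1  1  2  3
  row 4: 1  1  1  2  3  4
  row 5: 1  2  2  3  4  5
  row 6: 1  2  3  4  5  6

giving w = (5, 6, 1, 4, 2, 3) via Δ²R.

|D(w)|=10, |Ess(w)|=2:

[(2, 4, 0), (4, 3, 1)]


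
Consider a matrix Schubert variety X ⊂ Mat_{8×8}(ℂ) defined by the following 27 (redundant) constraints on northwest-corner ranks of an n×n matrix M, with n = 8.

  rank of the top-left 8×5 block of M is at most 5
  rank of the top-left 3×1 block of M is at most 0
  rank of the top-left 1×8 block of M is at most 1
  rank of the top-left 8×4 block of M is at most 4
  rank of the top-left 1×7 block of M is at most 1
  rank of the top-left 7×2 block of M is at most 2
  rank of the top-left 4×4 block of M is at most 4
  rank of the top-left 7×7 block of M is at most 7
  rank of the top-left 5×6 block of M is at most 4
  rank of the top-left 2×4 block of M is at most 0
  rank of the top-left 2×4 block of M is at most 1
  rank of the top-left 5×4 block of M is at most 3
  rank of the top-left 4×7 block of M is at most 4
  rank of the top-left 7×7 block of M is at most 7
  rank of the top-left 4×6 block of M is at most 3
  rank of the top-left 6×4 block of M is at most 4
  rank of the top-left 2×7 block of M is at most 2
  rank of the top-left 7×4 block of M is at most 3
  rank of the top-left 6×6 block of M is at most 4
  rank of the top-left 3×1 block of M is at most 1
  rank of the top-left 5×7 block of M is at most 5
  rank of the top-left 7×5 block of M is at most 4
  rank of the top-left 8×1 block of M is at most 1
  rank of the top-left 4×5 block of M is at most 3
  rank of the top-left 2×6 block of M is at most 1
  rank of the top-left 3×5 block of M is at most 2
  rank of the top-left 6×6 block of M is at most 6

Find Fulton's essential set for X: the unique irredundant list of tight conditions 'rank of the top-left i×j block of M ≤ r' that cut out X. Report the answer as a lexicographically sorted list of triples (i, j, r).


Recovering R(i,j) via the rank-extension bound from the 27 conditions:

  R[1]: 0  0  0  0  1  1  1  1
  R[2]: 0  0  0  0  1  1  2  2
  R[3]: 0  1  1  1  2  2  3  3
  R[4]: 1  2  2  2  3  3  4  4
  R[5]: 1  2  3  3  4  4  5  5
  R[6]: 1  2  3  3  4  4  5  6
  R[7]: 1  2  3  3  4  5  6  7
  R[8]: 1  2  3  4  5  6  7  8

second differences of R give the permutation w = (5, 7, 2, 1, 3, 8, 6, 4).

D(w) has 13 cells with 5 SE-corners; essential set:

[(2, 4, 0), (2, 6, 1), (3, 1, 0), (6, 6, 4), (7, 4, 3)]


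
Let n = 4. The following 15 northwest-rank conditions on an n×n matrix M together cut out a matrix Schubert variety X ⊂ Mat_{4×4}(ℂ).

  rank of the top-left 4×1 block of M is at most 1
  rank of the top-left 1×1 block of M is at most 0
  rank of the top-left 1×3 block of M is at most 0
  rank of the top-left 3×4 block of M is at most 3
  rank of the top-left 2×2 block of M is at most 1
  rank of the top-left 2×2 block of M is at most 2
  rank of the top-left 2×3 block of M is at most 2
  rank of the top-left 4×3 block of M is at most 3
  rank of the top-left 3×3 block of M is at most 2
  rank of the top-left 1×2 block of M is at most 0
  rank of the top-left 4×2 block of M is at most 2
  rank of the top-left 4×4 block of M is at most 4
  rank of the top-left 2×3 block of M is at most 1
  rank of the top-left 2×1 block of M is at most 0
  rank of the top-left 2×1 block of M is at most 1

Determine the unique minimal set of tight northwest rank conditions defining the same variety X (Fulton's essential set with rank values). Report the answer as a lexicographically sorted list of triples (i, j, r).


Reconstructing r_w from the 15 given conditions:

  i=1: 0 0 0 1
  i=2: 0 1 1 2
  i=3: 1 2 2 3
  i=4: 1 2 3 4

second differences of R give the permutation w = (4, 2, 1, 3).

D(w) has 4 cells with 2 SE-corners; essential set:

[(1, 3, 0), (2, 1, 0)]
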